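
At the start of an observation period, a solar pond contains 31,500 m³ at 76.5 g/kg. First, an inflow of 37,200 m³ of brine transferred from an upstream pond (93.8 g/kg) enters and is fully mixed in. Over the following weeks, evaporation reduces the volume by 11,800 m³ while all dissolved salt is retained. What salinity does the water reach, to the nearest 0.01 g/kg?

103.68 g/kg

After mixing: salt = 31,500×76.5 + 37,200×93.8 = 5,899,110; volume = 68,700 m³
After evaporation: salt unchanged = 5,899,110; volume = 68,700 − 11,800 = 56,900 m³
S = 5,899,110 / 56,900 = 103.675 g/kg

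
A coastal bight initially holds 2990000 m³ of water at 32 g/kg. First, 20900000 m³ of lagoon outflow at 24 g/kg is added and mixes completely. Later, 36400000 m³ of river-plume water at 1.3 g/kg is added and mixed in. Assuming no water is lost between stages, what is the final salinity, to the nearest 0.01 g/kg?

10.69 g/kg

Mass of salt is conserved:
Initial salt = 2,990,000×32 = 95,680,000
After stage 1: salt = 95,680,000 + 20,900,000×24 = 597,280,000; volume = 23,890,000 m³; S = 25.001 g/kg
After stage 2: salt = 597,280,000 + 36,400,000×1.3 = 644,600,000; volume = 60,290,000 m³
S = 644,600,000 / 60,290,000 = 10.6917 g/kg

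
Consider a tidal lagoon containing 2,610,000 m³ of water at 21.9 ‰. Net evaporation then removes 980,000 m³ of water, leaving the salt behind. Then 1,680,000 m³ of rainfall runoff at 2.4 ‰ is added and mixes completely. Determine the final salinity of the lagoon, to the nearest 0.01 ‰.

After evaporation: salt = 2,610,000×21.9 = 57,159,000; volume = 2,610,000 − 980,000 = 1,630,000 m³
After mixing: salt = 57,159,000 + 1,680,000×2.4 = 61,191,000; volume = 1,630,000 + 1,680,000 = 3,310,000 m³
S = 61,191,000 / 3,310,000 = 18.4867 ‰

18.49 ‰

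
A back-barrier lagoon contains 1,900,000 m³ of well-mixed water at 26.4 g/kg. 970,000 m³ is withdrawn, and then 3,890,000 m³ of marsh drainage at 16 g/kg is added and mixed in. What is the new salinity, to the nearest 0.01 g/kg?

Remaining after removal: 930,000 m³ at 26.4 g/kg (salt = 24,552,000)
After addition: salt = 24,552,000 + 3,890,000×16 = 86,792,000; volume = 4,820,000 m³
S = 86,792,000 / 4,820,000 = 18.0066 g/kg

18.01 g/kg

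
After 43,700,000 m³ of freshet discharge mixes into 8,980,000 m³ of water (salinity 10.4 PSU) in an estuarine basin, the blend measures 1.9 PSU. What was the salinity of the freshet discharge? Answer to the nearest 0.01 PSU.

Salt balance: 8,980,000×10.4 + 43,700,000×S = 52,680,000×1.9
93,392,000 + 43,700,000·S = 100,092,000
S = (100,092,000 − 93,392,000) / 43,700,000 = 0.1533 PSU

0.15 PSU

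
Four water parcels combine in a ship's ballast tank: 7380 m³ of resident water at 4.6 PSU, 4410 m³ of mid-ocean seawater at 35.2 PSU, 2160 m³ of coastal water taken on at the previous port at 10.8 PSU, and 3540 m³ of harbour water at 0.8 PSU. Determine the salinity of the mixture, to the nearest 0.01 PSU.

12.31 PSU

Weighted by volume,
salt = 7,380×4.6 + 4,410×35.2 + 2,160×10.8 + 3,540×0.8 = 33,948 + 155,232 + 23,328 + 2,832 = 215,340
volume = 7,380 + 4,410 + 2,160 + 3,540 = 17,490 m³
S = 215,340 / 17,490 = 12.3122 PSU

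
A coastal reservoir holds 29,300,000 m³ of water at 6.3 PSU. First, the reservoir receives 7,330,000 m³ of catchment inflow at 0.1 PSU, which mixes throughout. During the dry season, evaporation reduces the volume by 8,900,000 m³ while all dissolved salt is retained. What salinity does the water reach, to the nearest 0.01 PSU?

After mixing: salt = 29,300,000×6.3 + 7,330,000×0.1 = 185,323,000; volume = 36,630,000 m³
After evaporation: salt unchanged = 185,323,000; volume = 36,630,000 − 8,900,000 = 27,730,000 m³
S = 185,323,000 / 27,730,000 = 6.6831 PSU

6.68 PSU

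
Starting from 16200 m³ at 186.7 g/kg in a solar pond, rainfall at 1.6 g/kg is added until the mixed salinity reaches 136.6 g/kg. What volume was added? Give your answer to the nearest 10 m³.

6010 m³

Salt balance: 16,200×186.7 + V×1.6 = (16,200+V)×136.6
3,024,540 + 1.6V = 2,212,920 + 136.6V
811,620 = 135V
V = 6,012 m³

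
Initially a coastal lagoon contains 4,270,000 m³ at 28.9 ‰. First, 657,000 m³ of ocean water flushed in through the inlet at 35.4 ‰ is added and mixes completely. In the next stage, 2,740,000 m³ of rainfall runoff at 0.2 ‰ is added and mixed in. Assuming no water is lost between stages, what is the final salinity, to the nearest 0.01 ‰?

Total salt / total volume:
Initial salt = 4,270,000×28.9 = 123,403,000
After stage 1: salt = 123,403,000 + 657,000×35.4 = 146,660,800; volume = 4,927,000 m³; S = 29.767 ‰
After stage 2: salt = 146,660,800 + 2,740,000×0.2 = 147,208,800; volume = 7,667,000 m³
S = 147,208,800 / 7,667,000 = 19.2003 ‰

19.20 ‰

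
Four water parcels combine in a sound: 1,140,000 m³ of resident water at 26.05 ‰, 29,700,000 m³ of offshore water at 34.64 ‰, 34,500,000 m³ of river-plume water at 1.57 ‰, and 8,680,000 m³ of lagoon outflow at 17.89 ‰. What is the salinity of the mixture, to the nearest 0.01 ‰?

By conservation of dissolved salt,
salt = 1,140,000×26.05 + 29,700,000×34.64 + 34,500,000×1.57 + 8,680,000×17.89 = 29,697,000 + 1,028,808,000 + 54,165,000 + 155,285,200 = 1,267,955,200
volume = 1,140,000 + 29,700,000 + 34,500,000 + 8,680,000 = 74,020,000 m³
S = 1,267,955,200 / 74,020,000 = 17.1299 ‰

17.13 ‰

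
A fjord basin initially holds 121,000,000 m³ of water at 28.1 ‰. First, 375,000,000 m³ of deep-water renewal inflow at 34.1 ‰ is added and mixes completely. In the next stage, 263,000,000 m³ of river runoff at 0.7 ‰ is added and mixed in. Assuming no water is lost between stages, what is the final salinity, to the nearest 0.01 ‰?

Total salt / total volume:
Initial salt = 121,000,000×28.1 = 3,400,100,000
After stage 1: salt = 3,400,100,000 + 375,000,000×34.1 = 16,187,600,000; volume = 496,000,000 m³; S = 32.636 ‰
After stage 2: salt = 16,187,600,000 + 263,000,000×0.7 = 16,371,700,000; volume = 759,000,000 m³
S = 16,371,700,000 / 759,000,000 = 21.5701 ‰

21.57 ‰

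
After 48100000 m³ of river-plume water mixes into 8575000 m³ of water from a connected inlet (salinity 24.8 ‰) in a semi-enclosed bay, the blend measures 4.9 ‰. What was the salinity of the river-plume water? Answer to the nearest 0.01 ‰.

1.35 ‰

Salt balance: 8,575,000×24.8 + 48,100,000×S = 56,675,000×4.9
212,660,000 + 48,100,000·S = 277,707,500
S = (277,707,500 − 212,660,000) / 48,100,000 = 1.3523 ‰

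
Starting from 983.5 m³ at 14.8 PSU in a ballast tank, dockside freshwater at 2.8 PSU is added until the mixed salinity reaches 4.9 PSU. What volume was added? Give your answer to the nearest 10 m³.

Salt balance: 983.5×14.8 + V×2.8 = (983.5+V)×4.9
14,555.8 + 2.8V = 4,819.15 + 4.9V
9,736.65 = 2.1V
V = 4,636.5 m³

4640 m³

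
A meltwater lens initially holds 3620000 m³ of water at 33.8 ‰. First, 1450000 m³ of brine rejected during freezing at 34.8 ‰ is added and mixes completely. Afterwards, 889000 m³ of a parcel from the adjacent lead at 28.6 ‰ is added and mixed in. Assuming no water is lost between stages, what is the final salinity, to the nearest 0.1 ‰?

33.3 ‰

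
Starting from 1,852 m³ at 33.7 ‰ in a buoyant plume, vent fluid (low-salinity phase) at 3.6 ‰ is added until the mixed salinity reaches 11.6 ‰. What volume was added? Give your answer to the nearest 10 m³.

Salt balance: 1,852×33.7 + V×3.6 = (1,852+V)×11.6
62,412.4 + 3.6V = 21,483.2 + 11.6V
40,929.2 = 8V
V = 5,116.15 m³

5120 m³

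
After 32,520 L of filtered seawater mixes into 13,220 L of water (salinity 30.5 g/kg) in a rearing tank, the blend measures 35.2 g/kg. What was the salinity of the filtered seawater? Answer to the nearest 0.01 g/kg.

Salt balance: 13,220×30.5 + 32,520×S = 45,740×35.2
403,210 + 32,520·S = 1,610,048
S = (1,610,048 − 403,210) / 32,520 = 37.1106 g/kg

37.11 g/kg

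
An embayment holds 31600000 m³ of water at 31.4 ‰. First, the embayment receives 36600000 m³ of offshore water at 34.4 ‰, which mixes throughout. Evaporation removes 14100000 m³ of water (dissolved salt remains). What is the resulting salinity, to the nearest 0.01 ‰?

41.61 ‰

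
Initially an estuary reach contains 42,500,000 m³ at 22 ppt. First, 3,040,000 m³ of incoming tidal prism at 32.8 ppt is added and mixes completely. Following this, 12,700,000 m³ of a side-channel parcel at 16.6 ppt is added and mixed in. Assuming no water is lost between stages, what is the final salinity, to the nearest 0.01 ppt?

21.39 ppt

Total salt / total volume:
Initial salt = 42,500,000×22 = 935,000,000
After stage 1: salt = 935,000,000 + 3,040,000×32.8 = 1,034,712,000; volume = 45,540,000 m³; S = 22.721 ppt
After stage 2: salt = 1,034,712,000 + 12,700,000×16.6 = 1,245,532,000; volume = 58,240,000 m³
S = 1,245,532,000 / 58,240,000 = 21.3862 ppt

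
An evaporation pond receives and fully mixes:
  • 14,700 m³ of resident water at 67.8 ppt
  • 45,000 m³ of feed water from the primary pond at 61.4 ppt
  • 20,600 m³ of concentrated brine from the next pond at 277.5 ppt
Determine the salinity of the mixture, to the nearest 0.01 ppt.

118.01 ppt

Conserving salt mass:
salt = 14,700×67.8 + 45,000×61.4 + 20,600×277.5 = 996,660 + 2,763,000 + 5,716,500 = 9,476,160
volume = 14,700 + 45,000 + 20,600 = 80,300 m³
S = 9,476,160 / 80,300 = 118.0095 ppt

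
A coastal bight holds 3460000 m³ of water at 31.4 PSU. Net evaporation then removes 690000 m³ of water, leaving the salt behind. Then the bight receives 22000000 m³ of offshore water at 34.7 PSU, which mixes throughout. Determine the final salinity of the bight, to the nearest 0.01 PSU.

35.21 PSU

After evaporation: salt = 3,460,000×31.4 = 108,644,000; volume = 3,460,000 − 690,000 = 2,770,000 m³
After mixing: salt = 108,644,000 + 22,000,000×34.7 = 872,044,000; volume = 2,770,000 + 22,000,000 = 24,770,000 m³
S = 872,044,000 / 24,770,000 = 35.2057 PSU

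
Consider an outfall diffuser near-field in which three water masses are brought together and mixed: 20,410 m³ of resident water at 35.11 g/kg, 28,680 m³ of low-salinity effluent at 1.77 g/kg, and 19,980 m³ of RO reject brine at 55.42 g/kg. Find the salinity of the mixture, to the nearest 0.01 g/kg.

27.14 g/kg

By conservation of dissolved salt,
salt = 20,410×35.11 + 28,680×1.77 + 19,980×55.42 = 716,595.1 + 50,763.6 + 1,107,291.6 = 1,874,650.3
volume = 20,410 + 28,680 + 19,980 = 69,070 m³
S = 1,874,650.3 / 69,070 = 27.1413 g/kg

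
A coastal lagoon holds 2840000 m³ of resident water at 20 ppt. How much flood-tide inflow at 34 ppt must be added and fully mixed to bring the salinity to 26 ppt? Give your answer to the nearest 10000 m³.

Salt balance: 2,840,000×20 + V×34 = (2,840,000+V)×26
56,800,000 + 34V = 73,840,000 + 26V
17,040,000 = 8V
V = 2,130,000 m³

2130000 m³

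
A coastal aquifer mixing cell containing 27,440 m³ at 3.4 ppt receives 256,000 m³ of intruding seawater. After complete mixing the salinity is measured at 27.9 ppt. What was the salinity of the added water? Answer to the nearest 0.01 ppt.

Salt balance: 27,440×3.4 + 256,000×S = 283,440×27.9
93,296 + 256,000·S = 7,907,976
S = (7,907,976 − 93,296) / 256,000 = 30.5261 ppt

30.53 ppt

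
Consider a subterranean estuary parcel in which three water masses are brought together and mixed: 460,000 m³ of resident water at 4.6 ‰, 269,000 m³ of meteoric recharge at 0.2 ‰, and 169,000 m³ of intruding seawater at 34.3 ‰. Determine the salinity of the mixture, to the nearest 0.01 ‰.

8.87 ‰

Salt balance:
salt = 460,000×4.6 + 269,000×0.2 + 169,000×34.3 = 2,116,000 + 53,800 + 5,796,700 = 7,966,500
volume = 460,000 + 269,000 + 169,000 = 898,000 m³
S = 7,966,500 / 898,000 = 8.8714 ‰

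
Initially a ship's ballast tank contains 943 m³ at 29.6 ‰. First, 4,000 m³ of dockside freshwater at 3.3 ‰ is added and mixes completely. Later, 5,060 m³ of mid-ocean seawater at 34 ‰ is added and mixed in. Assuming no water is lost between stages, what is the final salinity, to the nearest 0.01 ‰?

21.31 ‰

Salt balance:
Initial salt = 943×29.6 = 27,912.8
After stage 1: salt = 27,912.8 + 4,000×3.3 = 41,112.8; volume = 4,943 m³; S = 8.317 ‰
After stage 2: salt = 41,112.8 + 5,060×34 = 213,152.8; volume = 10,003 m³
S = 213,152.8 / 10,003 = 21.3089 ‰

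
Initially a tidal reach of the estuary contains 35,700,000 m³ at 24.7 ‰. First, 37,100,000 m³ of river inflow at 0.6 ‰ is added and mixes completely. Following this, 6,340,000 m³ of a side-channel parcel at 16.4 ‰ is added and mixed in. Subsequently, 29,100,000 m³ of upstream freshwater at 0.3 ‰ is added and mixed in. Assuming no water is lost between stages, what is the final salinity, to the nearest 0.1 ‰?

9.4 ‰

By conservation of dissolved salt,
Initial salt = 35,700,000×24.7 = 881,790,000
After stage 1: salt = 881,790,000 + 37,100,000×0.6 = 904,050,000; volume = 72,800,000 m³; S = 12.418 ‰
After stage 2: salt = 904,050,000 + 6,340,000×16.4 = 1,008,026,000; volume = 79,140,000 m³; S = 12.737 ‰
After stage 3: salt = 1,008,026,000 + 29,100,000×0.3 = 1,016,756,000; volume = 108,240,000 m³
S = 1,016,756,000 / 108,240,000 = 9.3935 ‰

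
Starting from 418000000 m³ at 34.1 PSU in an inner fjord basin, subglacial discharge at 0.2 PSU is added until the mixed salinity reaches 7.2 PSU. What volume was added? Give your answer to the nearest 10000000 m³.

Salt balance: 418,000,000×34.1 + V×0.2 = (418,000,000+V)×7.2
14,253,800,000 + 0.2V = 3,009,600,000 + 7.2V
11,244,200,000 = 7V
V = 1,606,314,285.71 m³

1610000000 m³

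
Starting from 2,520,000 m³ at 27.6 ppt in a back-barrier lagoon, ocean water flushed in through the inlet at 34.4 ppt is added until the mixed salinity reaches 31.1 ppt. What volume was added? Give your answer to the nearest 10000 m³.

2670000 m³

Salt balance: 2,520,000×27.6 + V×34.4 = (2,520,000+V)×31.1
69,552,000 + 34.4V = 78,372,000 + 31.1V
8,820,000 = 3.3V
V = 2,672,727.27 m³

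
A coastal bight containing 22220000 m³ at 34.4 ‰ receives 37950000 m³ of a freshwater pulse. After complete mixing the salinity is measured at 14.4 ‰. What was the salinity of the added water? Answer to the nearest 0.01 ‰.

Salt balance: 22,220,000×34.4 + 37,950,000×S = 60,170,000×14.4
764,368,000 + 37,950,000·S = 866,448,000
S = (866,448,000 − 764,368,000) / 37,950,000 = 2.6899 ‰

2.69 ‰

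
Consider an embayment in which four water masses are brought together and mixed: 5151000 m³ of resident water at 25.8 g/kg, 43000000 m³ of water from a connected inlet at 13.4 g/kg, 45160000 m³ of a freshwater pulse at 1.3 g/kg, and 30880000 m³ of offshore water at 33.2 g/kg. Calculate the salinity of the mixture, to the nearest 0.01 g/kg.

Mass of salt is conserved:
salt = 5,151,000×25.8 + 43,000,000×13.4 + 45,160,000×1.3 + 30,880,000×33.2 = 132,895,800 + 576,200,000 + 58,708,000 + 1,025,216,000 = 1,793,019,800
volume = 5,151,000 + 43,000,000 + 45,160,000 + 30,880,000 = 124,191,000 m³
S = 1,793,019,800 / 124,191,000 = 14.4376 g/kg

14.44 g/kg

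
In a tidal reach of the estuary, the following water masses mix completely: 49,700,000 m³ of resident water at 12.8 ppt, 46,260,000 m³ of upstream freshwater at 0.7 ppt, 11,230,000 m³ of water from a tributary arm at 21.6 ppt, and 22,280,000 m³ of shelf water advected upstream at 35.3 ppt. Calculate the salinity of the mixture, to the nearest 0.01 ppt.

13.11 ppt

Total salt / total volume:
salt = 49,700,000×12.8 + 46,260,000×0.7 + 11,230,000×21.6 + 22,280,000×35.3 = 636,160,000 + 32,382,000 + 242,568,000 + 786,484,000 = 1,697,594,000
volume = 49,700,000 + 46,260,000 + 11,230,000 + 22,280,000 = 129,470,000 m³
S = 1,697,594,000 / 129,470,000 = 13.1119 ppt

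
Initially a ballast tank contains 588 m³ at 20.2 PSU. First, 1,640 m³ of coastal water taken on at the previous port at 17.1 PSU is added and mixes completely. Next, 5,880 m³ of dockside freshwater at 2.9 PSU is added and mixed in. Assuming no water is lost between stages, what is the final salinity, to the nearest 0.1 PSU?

7.0 PSU

Weighted by volume,
Initial salt = 588×20.2 = 11,877.6
After stage 1: salt = 11,877.6 + 1,640×17.1 = 39,921.6; volume = 2,228 m³; S = 17.918 PSU
After stage 2: salt = 39,921.6 + 5,880×2.9 = 56,973.6; volume = 8,108 m³
S = 56,973.6 / 8,108 = 7.0268 PSU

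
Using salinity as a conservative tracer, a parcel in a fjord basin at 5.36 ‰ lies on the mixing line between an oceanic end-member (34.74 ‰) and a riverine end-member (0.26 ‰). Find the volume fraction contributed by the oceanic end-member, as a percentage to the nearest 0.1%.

Let g be the oceanic fraction. Salt balance per unit volume:
g×34.74 + (1−g)×0.26 = 5.36
g = (5.36 − 0.26) / (34.74 − 0.26) = 5.1/34.48 = 0.1479

14.8%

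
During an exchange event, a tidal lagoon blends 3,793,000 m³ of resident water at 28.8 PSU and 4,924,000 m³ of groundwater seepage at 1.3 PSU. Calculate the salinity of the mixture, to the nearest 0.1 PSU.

Salt balance:
salt = 3,793,000×28.8 + 4,924,000×1.3 = 109,238,400 + 6,401,200 = 115,639,600
volume = 3,793,000 + 4,924,000 = 8,717,000 m³
S = 115,639,600 / 8,717,000 = 13.266 PSU

13.3 PSU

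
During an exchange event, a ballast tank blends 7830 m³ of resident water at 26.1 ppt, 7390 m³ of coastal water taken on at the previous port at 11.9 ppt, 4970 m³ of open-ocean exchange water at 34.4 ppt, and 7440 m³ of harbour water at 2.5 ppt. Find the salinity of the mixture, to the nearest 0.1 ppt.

17.4 ppt

Salt balance:
salt = 7,830×26.1 + 7,390×11.9 + 4,970×34.4 + 7,440×2.5 = 204,363 + 87,941 + 170,968 + 18,600 = 481,872
volume = 7,830 + 7,390 + 4,970 + 7,440 = 27,630 m³
S = 481,872 / 27,630 = 17.44 ppt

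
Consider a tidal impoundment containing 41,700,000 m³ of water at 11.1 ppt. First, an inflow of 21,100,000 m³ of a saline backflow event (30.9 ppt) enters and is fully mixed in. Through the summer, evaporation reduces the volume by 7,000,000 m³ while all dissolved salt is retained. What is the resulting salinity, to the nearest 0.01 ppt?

After mixing: salt = 41,700,000×11.1 + 21,100,000×30.9 = 1,114,860,000; volume = 62,800,000 m³
After evaporation: salt unchanged = 1,114,860,000; volume = 62,800,000 − 7,000,000 = 55,800,000 m³
S = 1,114,860,000 / 55,800,000 = 19.9796 ppt

19.98 ppt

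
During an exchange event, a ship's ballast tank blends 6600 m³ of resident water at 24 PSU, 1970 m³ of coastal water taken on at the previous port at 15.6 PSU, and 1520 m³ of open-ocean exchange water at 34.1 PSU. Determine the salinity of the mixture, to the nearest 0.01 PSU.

23.88 PSU

Mass of salt is conserved:
salt = 6,600×24 + 1,970×15.6 + 1,520×34.1 = 158,400 + 30,732 + 51,832 = 240,964
volume = 6,600 + 1,970 + 1,520 = 10,090 m³
S = 240,964 / 10,090 = 23.8815 PSU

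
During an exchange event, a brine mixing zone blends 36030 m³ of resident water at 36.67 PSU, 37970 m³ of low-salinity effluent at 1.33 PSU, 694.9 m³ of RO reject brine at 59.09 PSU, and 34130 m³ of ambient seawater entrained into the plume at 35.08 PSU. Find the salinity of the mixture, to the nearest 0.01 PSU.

23.98 PSU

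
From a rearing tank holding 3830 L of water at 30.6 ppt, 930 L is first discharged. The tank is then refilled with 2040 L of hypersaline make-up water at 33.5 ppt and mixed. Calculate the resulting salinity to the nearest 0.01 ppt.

31.80 ppt

Remaining after removal: 2,900 L at 30.6 ppt (salt = 88,740)
After addition: salt = 88,740 + 2,040×33.5 = 157,080; volume = 4,940 L
S = 157,080 / 4,940 = 31.7976 ppt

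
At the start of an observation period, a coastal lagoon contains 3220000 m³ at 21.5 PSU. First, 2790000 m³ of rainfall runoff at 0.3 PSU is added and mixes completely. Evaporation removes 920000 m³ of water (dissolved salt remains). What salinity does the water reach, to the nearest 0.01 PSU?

After mixing: salt = 3,220,000×21.5 + 2,790,000×0.3 = 70,067,000; volume = 6,010,000 m³
After evaporation: salt unchanged = 70,067,000; volume = 6,010,000 − 920,000 = 5,090,000 m³
S = 70,067,000 / 5,090,000 = 13.7656 PSU

13.77 PSU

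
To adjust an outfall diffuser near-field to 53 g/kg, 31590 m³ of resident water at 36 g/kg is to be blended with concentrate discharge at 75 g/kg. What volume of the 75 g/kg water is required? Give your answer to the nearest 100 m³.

24400 m³

Salt balance: 31,590×36 + V×75 = (31,590+V)×53
1,137,240 + 75V = 1,674,270 + 53V
537,030 = 22V
V = 24,410.45 m³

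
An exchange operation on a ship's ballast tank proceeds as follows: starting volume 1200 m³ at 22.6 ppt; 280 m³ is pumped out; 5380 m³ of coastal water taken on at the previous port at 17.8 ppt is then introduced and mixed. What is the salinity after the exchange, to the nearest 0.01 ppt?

18.50 ppt

Remaining after removal: 920 m³ at 22.6 ppt (salt = 20,792)
After addition: salt = 20,792 + 5,380×17.8 = 116,556; volume = 6,300 m³
S = 116,556 / 6,300 = 18.501 ppt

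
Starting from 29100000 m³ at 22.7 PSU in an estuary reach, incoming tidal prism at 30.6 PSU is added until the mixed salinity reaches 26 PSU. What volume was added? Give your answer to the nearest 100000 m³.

Salt balance: 29,100,000×22.7 + V×30.6 = (29,100,000+V)×26
660,570,000 + 30.6V = 756,600,000 + 26V
96,030,000 = 4.6V
V = 20,876,086.96 m³

20900000 m³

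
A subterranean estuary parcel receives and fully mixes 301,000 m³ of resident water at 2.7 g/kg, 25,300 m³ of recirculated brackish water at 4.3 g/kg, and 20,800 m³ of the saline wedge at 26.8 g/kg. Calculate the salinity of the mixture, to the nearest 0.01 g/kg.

Conserving salt mass:
salt = 301,000×2.7 + 25,300×4.3 + 20,800×26.8 = 812,700 + 108,790 + 557,440 = 1,478,930
volume = 301,000 + 25,300 + 20,800 = 347,100 m³
S = 1,478,930 / 347,100 = 4.2608 g/kg

4.26 g/kg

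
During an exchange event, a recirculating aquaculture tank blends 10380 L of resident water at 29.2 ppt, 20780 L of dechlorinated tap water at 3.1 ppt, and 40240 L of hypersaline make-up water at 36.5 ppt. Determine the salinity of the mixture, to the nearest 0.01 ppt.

25.72 ppt

Conserving salt mass:
salt = 10,380×29.2 + 20,780×3.1 + 40,240×36.5 = 303,096 + 64,418 + 1,468,760 = 1,836,274
volume = 10,380 + 20,780 + 40,240 = 71,400 L
S = 1,836,274 / 71,400 = 25.7181 ppt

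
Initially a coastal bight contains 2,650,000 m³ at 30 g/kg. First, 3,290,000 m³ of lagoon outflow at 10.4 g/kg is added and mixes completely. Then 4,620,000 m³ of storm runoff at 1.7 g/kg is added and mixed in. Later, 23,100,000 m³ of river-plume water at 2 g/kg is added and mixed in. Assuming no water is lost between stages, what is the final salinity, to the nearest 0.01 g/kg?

4.98 g/kg

By conservation of dissolved salt,
Initial salt = 2,650,000×30 = 79,500,000
After stage 1: salt = 79,500,000 + 3,290,000×10.4 = 113,716,000; volume = 5,940,000 m³; S = 19.144 g/kg
After stage 2: salt = 113,716,000 + 4,620,000×1.7 = 121,570,000; volume = 10,560,000 m³; S = 11.512 g/kg
After stage 3: salt = 121,570,000 + 23,100,000×2 = 167,770,000; volume = 33,660,000 m³
S = 167,770,000 / 33,660,000 = 4.9843 g/kg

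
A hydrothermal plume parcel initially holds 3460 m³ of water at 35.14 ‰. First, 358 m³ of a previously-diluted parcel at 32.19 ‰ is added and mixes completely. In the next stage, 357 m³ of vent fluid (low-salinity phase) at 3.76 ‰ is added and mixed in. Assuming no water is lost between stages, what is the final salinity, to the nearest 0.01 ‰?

32.20 ‰

Salt balance:
Initial salt = 3,460×35.14 = 121,584.4
After stage 1: salt = 121,584.4 + 358×32.19 = 133,108.42; volume = 3,818 m³; S = 34.863 ‰
After stage 2: salt = 133,108.42 + 357×3.76 = 134,450.74; volume = 4,175 m³
S = 134,450.74 / 4,175 = 32.2038 ‰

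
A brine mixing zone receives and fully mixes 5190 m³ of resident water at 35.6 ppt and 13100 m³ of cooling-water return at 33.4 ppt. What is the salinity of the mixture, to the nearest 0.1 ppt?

Weighted by volume,
salt = 5,190×35.6 + 13,100×33.4 = 184,764 + 437,540 = 622,304
volume = 5,190 + 13,100 = 18,290 m³
S = 622,304 / 18,290 = 34.024 ppt

34.0 ppt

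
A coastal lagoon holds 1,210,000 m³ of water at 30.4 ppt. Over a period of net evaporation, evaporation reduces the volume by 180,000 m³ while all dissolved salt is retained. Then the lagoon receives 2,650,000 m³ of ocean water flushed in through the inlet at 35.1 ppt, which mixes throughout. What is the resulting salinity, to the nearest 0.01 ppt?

35.27 ppt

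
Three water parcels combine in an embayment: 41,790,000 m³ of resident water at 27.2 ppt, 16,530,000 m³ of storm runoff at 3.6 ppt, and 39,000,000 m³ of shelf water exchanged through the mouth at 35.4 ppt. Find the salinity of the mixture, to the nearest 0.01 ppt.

26.48 ppt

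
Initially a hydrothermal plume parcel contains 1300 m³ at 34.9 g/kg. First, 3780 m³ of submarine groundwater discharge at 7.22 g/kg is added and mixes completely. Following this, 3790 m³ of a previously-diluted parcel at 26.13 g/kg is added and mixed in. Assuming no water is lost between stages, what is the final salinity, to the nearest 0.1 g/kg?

19.4 g/kg

Salt balance:
Initial salt = 1,300×34.9 = 45,370
After stage 1: salt = 45,370 + 3,780×7.22 = 72,661.6; volume = 5,080 m³; S = 14.303 g/kg
After stage 2: salt = 72,661.6 + 3,790×26.13 = 171,694.3; volume = 8,870 m³
S = 171,694.3 / 8,870 = 19.3567 g/kg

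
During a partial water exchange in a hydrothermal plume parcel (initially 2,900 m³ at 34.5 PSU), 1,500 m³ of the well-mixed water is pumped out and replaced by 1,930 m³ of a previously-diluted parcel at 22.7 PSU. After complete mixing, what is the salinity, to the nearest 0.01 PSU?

Remaining after removal: 1,400 m³ at 34.5 PSU (salt = 48,300)
After addition: salt = 48,300 + 1,930×22.7 = 92,111; volume = 3,330 m³
S = 92,111 / 3,330 = 27.661 PSU

27.66 PSU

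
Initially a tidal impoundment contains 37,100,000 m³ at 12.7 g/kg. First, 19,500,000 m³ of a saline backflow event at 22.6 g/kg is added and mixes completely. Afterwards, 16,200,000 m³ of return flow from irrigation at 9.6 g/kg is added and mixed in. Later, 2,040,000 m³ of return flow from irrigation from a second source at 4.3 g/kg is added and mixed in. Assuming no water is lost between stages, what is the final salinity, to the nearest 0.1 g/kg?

14.4 g/kg

Salt balance:
Initial salt = 37,100,000×12.7 = 471,170,000
After stage 1: salt = 471,170,000 + 19,500,000×22.6 = 911,870,000; volume = 56,600,000 m³; S = 16.111 g/kg
After stage 2: salt = 911,870,000 + 16,200,000×9.6 = 1,067,390,000; volume = 72,800,000 m³; S = 14.662 g/kg
After stage 3: salt = 1,067,390,000 + 2,040,000×4.3 = 1,076,162,000; volume = 74,840,000 m³
S = 1,076,162,000 / 74,840,000 = 14.3795 g/kg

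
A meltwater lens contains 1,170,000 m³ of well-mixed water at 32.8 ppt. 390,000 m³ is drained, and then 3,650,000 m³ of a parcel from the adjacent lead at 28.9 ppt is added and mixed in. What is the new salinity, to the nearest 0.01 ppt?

29.59 ppt

Remaining after removal: 780,000 m³ at 32.8 ppt (salt = 25,584,000)
After addition: salt = 25,584,000 + 3,650,000×28.9 = 131,069,000; volume = 4,430,000 m³
S = 131,069,000 / 4,430,000 = 29.5867 ppt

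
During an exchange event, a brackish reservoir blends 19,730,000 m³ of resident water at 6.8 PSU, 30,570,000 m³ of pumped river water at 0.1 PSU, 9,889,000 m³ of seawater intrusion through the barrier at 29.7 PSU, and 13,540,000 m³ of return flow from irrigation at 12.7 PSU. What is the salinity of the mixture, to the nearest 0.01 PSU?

8.18 PSU

Total salt / total volume:
salt = 19,730,000×6.8 + 30,570,000×0.1 + 9,889,000×29.7 + 13,540,000×12.7 = 134,164,000 + 3,057,000 + 293,703,300 + 171,958,000 = 602,882,300
volume = 19,730,000 + 30,570,000 + 9,889,000 + 13,540,000 = 73,729,000 m³
S = 602,882,300 / 73,729,000 = 8.177 PSU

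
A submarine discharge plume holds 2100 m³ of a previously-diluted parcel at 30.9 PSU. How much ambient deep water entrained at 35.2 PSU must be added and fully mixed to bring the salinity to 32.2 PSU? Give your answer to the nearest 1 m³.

910 m³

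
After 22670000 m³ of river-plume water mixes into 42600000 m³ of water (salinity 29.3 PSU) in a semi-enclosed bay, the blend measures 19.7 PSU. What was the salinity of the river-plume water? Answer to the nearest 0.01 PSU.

Salt balance: 42,600,000×29.3 + 22,670,000×S = 65,270,000×19.7
1,248,180,000 + 22,670,000·S = 1,285,819,000
S = (1,285,819,000 − 1,248,180,000) / 22,670,000 = 1.6603 PSU

1.66 PSU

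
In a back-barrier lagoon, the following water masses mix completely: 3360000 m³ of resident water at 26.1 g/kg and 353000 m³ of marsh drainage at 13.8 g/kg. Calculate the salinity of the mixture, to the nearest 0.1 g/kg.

24.9 g/kg

Total salt / total volume:
salt = 3,360,000×26.1 + 353,000×13.8 = 87,696,000 + 4,871,400 = 92,567,400
volume = 3,360,000 + 353,000 = 3,713,000 m³
S = 92,567,400 / 3,713,000 = 24.931 g/kg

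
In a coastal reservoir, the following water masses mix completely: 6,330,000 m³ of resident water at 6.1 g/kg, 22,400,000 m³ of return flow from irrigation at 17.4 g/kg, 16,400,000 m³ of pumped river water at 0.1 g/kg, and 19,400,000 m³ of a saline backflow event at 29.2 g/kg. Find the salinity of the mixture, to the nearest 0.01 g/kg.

Mass of salt is conserved:
salt = 6,330,000×6.1 + 22,400,000×17.4 + 16,400,000×0.1 + 19,400,000×29.2 = 38,613,000 + 389,760,000 + 1,640,000 + 566,480,000 = 996,493,000
volume = 6,330,000 + 22,400,000 + 16,400,000 + 19,400,000 = 64,530,000 m³
S = 996,493,000 / 64,530,000 = 15.4423 g/kg

15.44 g/kg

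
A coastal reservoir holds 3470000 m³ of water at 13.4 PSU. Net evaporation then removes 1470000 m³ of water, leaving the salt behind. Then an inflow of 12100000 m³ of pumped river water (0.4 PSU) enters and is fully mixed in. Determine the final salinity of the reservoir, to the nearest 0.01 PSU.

3.64 PSU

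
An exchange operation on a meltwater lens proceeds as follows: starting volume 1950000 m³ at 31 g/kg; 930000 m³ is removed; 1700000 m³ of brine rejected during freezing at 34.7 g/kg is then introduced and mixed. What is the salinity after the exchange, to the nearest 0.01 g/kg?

Remaining after removal: 1,020,000 m³ at 31 g/kg (salt = 31,620,000)
After addition: salt = 31,620,000 + 1,700,000×34.7 = 90,610,000; volume = 2,720,000 m³
S = 90,610,000 / 2,720,000 = 33.3125 g/kg

33.31 g/kg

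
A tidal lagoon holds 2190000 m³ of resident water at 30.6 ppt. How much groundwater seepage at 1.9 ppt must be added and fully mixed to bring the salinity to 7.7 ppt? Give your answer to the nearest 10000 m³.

8650000 m³

Salt balance: 2,190,000×30.6 + V×1.9 = (2,190,000+V)×7.7
67,014,000 + 1.9V = 16,863,000 + 7.7V
50,151,000 = 5.8V
V = 8,646,724.14 m³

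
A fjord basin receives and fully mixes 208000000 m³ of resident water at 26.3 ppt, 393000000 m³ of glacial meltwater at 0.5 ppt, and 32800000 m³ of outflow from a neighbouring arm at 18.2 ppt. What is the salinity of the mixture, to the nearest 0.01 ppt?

Mass of salt is conserved:
salt = 208,000,000×26.3 + 393,000,000×0.5 + 32,800,000×18.2 = 5,470,400,000 + 196,500,000 + 596,960,000 = 6,263,860,000
volume = 208,000,000 + 393,000,000 + 32,800,000 = 633,800,000 m³
S = 6,263,860,000 / 633,800,000 = 9.883 ppt

9.88 ppt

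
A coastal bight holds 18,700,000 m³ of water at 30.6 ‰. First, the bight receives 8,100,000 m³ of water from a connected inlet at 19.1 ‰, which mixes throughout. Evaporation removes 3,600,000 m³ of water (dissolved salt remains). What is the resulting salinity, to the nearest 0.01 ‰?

31.33 ‰

After mixing: salt = 18,700,000×30.6 + 8,100,000×19.1 = 726,930,000; volume = 26,800,000 m³
After evaporation: salt unchanged = 726,930,000; volume = 26,800,000 − 3,600,000 = 23,200,000 m³
S = 726,930,000 / 23,200,000 = 31.3332 ‰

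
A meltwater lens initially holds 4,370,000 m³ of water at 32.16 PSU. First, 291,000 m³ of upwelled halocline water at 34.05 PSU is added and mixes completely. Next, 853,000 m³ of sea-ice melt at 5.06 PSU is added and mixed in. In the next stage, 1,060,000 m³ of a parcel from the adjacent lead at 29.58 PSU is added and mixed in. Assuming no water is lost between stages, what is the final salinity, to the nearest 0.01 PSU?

By conservation of dissolved salt,
Initial salt = 4,370,000×32.16 = 140,539,200
After stage 1: salt = 140,539,200 + 291,000×34.05 = 150,447,750; volume = 4,661,000 m³; S = 32.278 PSU
After stage 2: salt = 150,447,750 + 853,000×5.06 = 154,763,930; volume = 5,514,000 m³; S = 28.067 PSU
After stage 3: salt = 154,763,930 + 1,060,000×29.58 = 186,118,730; volume = 6,574,000 m³
S = 186,118,730 / 6,574,000 = 28.3113 PSU

28.31 PSU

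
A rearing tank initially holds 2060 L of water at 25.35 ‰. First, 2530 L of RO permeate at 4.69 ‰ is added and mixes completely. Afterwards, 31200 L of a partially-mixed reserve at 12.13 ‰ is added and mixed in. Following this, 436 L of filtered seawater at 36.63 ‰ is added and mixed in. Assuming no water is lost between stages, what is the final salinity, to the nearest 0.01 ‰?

Salt balance:
Initial salt = 2,060×25.35 = 52,221
After stage 1: salt = 52,221 + 2,530×4.69 = 64,086.7; volume = 4,590 L; S = 13.962 ‰
After stage 2: salt = 64,086.7 + 31,200×12.13 = 442,542.7; volume = 35,790 L; S = 12.365 ‰
After stage 3: salt = 442,542.7 + 436×36.63 = 458,513.38; volume = 36,226 L
S = 458,513.38 / 36,226 = 12.657 ‰

12.66 ‰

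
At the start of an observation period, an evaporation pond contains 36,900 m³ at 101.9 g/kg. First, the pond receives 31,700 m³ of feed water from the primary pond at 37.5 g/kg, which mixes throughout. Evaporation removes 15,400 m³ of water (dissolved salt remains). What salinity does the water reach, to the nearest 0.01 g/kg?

After mixing: salt = 36,900×101.9 + 31,700×37.5 = 4,948,860; volume = 68,600 m³
After evaporation: salt unchanged = 4,948,860; volume = 68,600 − 15,400 = 53,200 m³
S = 4,948,860 / 53,200 = 93.0237 g/kg

93.02 g/kg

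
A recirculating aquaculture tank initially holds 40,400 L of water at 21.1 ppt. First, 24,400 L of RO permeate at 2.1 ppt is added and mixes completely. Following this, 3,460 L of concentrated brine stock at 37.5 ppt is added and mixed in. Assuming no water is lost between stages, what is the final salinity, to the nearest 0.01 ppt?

15.14 ppt

Salt balance:
Initial salt = 40,400×21.1 = 852,440
After stage 1: salt = 852,440 + 24,400×2.1 = 903,680; volume = 64,800 L; S = 13.946 ppt
After stage 2: salt = 903,680 + 3,460×37.5 = 1,033,430; volume = 68,260 L
S = 1,033,430 / 68,260 = 15.1396 ppt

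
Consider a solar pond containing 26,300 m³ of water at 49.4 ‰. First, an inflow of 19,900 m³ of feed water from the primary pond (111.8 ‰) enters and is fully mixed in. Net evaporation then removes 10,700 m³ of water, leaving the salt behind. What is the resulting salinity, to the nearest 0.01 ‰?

After mixing: salt = 26,300×49.4 + 19,900×111.8 = 3,524,040; volume = 46,200 m³
After evaporation: salt unchanged = 3,524,040; volume = 46,200 − 10,700 = 35,500 m³
S = 3,524,040 / 35,500 = 99.2687 ‰

99.27 ‰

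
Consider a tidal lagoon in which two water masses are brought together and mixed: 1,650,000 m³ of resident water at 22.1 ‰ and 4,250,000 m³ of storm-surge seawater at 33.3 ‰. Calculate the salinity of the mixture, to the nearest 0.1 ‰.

30.2 ‰

Weighted by volume,
salt = 1,650,000×22.1 + 4,250,000×33.3 = 36,465,000 + 141,525,000 = 177,990,000
volume = 1,650,000 + 4,250,000 = 5,900,000 m³
S = 177,990,000 / 5,900,000 = 30.168 ‰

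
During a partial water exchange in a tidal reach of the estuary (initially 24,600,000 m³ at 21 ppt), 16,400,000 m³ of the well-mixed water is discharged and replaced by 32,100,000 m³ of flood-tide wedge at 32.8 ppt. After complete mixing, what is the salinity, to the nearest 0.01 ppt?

30.40 ppt

Remaining after removal: 8,200,000 m³ at 21 ppt (salt = 172,200,000)
After addition: salt = 172,200,000 + 32,100,000×32.8 = 1,225,080,000; volume = 40,300,000 m³
S = 1,225,080,000 / 40,300,000 = 30.399 ppt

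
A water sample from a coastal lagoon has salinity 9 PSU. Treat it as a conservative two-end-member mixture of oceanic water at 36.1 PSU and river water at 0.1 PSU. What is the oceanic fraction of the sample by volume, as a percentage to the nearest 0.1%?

24.7%

Let g be the oceanic fraction. Salt balance per unit volume:
g×36.1 + (1−g)×0.1 = 9
g = (9 − 0.1) / (36.1 − 0.1) = 8.9/36 = 0.2472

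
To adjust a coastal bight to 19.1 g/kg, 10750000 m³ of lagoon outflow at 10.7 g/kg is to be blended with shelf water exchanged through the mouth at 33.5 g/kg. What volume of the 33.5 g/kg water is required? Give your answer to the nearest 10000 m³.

Salt balance: 10,750,000×10.7 + V×33.5 = (10,750,000+V)×19.1
115,025,000 + 33.5V = 205,325,000 + 19.1V
90,300,000 = 14.4V
V = 6,270,833.33 m³

6270000 m³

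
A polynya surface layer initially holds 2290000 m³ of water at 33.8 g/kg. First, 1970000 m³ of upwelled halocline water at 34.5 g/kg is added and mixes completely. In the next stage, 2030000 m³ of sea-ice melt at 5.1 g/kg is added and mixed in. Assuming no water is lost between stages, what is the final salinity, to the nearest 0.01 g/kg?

Weighted by volume,
Initial salt = 2,290,000×33.8 = 77,402,000
After stage 1: salt = 77,402,000 + 1,970,000×34.5 = 145,367,000; volume = 4,260,000 m³; S = 34.124 g/kg
After stage 2: salt = 145,367,000 + 2,030,000×5.1 = 155,720,000; volume = 6,290,000 m³
S = 155,720,000 / 6,290,000 = 24.7568 g/kg

24.76 g/kg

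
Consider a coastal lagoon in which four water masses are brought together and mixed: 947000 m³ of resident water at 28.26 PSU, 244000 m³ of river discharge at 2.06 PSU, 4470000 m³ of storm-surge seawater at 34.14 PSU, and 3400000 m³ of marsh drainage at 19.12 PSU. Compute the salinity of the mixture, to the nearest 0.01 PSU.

27.03 PSU

Salt balance:
salt = 947,000×28.26 + 244,000×2.06 + 4,470,000×34.14 + 3,400,000×19.12 = 26,762,220 + 502,640 + 152,605,800 + 65,008,000 = 244,878,660
volume = 947,000 + 244,000 + 4,470,000 + 3,400,000 = 9,061,000 m³
S = 244,878,660 / 9,061,000 = 27.0256 PSU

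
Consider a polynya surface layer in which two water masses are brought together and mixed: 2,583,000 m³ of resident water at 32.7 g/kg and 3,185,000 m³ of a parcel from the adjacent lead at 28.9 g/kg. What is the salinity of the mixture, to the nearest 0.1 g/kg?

30.6 g/kg

Conserving salt mass:
salt = 2,583,000×32.7 + 3,185,000×28.9 = 84,464,100 + 92,046,500 = 176,510,600
volume = 2,583,000 + 3,185,000 = 5,768,000 m³
S = 176,510,600 / 5,768,000 = 30.602 g/kg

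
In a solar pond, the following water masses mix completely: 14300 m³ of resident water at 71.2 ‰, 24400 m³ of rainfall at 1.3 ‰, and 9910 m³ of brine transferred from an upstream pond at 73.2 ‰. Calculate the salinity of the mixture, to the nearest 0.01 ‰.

36.52 ‰

Weighted by volume,
salt = 14,300×71.2 + 24,400×1.3 + 9,910×73.2 = 1,018,160 + 31,720 + 725,412 = 1,775,292
volume = 14,300 + 24,400 + 9,910 = 48,610 m³
S = 1,775,292 / 48,610 = 36.5211 ‰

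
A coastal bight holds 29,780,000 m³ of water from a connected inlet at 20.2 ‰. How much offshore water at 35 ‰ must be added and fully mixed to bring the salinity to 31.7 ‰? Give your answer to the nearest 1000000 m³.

104000000 m³

Salt balance: 29,780,000×20.2 + V×35 = (29,780,000+V)×31.7
601,556,000 + 35V = 944,026,000 + 31.7V
342,470,000 = 3.3V
V = 103,778,787.88 m³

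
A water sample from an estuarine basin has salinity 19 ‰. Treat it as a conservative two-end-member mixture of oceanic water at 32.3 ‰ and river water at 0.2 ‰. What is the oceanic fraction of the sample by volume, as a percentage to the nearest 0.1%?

Let g be the oceanic fraction. Salt balance per unit volume:
g×32.3 + (1−g)×0.2 = 19
g = (19 − 0.2) / (32.3 − 0.2) = 18.8/32.1 = 0.5857

58.6%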